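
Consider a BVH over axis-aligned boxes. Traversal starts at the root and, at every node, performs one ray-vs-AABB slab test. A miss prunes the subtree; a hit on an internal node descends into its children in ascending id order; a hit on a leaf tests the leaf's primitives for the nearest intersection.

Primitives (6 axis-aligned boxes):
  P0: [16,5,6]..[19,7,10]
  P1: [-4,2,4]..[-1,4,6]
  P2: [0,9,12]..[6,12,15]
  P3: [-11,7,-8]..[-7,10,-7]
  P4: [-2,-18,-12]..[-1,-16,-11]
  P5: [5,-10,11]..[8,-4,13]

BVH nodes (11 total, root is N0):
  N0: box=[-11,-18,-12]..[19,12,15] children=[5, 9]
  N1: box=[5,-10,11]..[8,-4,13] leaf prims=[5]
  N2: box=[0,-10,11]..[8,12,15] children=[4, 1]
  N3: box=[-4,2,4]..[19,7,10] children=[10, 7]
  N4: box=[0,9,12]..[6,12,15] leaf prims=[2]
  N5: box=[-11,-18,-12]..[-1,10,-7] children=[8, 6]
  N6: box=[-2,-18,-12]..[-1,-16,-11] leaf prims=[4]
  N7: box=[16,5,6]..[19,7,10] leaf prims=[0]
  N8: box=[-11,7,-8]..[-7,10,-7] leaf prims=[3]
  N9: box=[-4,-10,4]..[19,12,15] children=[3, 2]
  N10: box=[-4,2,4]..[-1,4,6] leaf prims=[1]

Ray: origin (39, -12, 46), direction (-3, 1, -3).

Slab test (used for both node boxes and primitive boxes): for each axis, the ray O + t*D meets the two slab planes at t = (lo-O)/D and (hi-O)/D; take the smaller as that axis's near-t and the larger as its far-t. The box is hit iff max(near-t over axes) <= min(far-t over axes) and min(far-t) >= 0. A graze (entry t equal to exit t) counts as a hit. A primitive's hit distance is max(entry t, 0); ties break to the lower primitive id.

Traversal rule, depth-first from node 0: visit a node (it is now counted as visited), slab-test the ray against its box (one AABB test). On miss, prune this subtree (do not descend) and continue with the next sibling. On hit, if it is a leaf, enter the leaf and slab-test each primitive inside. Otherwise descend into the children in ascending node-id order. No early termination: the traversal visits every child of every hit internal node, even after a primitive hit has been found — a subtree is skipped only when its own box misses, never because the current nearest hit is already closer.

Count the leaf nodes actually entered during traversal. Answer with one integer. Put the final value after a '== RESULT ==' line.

Traverse from the root:
N0 x:[20/3,50/3] y:[-6,24] z:[31/3,58/3] -> hit [31/3,50/3], descend [5, 9]
  N5 x:[40/3,50/3] y:[-6,22] z:[53/3,58/3] -> miss, prune
  N9 x:[20/3,43/3] y:[2,24] z:[31/3,14] -> hit [31/3,14], descend [2, 3]
    N2 x:[31/3,13] y:[2,24] z:[31/3,35/3] -> hit [31/3,35/3], descend [1, 4]
      N1 x:[31/3,34/3] y:[2,8] z:[11,35/3] -> miss, prune
      N4 x:[11,13] y:[21,24] z:[31/3,34/3] -> miss, prune
    N3 x:[20/3,43/3] y:[14,19] z:[12,14] -> hit [14,14], descend [7, 10]
      N7 x:[20/3,23/3] y:[17,19] z:[12,40/3] -> miss, prune
      N10 x:[40/3,43/3] y:[14,16] z:[40/3,14] -> hit [14,14] leaf, test {P1@t=14}

9 AABB tests over nodes [0, 5, 9, 2, 1, 4, 3, 7, 10]; 1 leaf entered; closest P1.

== RESULT ==
1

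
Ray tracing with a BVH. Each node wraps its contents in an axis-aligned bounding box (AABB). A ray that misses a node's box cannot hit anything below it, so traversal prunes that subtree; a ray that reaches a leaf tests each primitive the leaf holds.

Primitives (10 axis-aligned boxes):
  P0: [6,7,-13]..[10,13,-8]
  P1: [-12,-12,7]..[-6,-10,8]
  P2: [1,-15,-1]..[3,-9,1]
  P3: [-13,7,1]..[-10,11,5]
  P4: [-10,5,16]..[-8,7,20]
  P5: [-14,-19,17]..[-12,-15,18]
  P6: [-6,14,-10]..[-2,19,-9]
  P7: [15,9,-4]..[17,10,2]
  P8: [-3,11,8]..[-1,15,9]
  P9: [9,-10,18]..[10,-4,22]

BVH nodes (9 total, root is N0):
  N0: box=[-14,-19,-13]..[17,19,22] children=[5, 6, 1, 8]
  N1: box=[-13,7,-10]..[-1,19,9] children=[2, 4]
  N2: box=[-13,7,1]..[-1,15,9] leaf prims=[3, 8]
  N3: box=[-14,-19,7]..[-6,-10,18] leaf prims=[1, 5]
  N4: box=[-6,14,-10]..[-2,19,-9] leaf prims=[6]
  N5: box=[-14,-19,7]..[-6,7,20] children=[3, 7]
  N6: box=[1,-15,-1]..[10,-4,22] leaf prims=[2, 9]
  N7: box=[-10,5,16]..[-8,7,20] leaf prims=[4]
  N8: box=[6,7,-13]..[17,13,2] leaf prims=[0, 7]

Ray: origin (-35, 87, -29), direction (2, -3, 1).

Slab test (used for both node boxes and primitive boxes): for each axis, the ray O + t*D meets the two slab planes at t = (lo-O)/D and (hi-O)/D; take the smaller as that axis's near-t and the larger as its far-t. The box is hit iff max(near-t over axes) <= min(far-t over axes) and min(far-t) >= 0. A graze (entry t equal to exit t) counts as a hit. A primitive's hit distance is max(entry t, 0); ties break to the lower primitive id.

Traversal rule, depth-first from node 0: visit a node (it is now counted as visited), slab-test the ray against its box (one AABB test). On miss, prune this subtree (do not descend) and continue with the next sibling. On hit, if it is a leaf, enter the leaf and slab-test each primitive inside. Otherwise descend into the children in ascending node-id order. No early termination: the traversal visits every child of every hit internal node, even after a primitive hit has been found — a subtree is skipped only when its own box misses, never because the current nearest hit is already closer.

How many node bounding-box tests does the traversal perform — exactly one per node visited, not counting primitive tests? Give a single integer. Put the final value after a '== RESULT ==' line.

Walk:
N0 x:[21/2,26] y:[68/3,106/3] z:[16,51] -> hit [68/3,26], descend [1, 5, 6, 8]
  N1 x:[11,17] y:[68/3,80/3] z:[19,38] -> miss, prune
  N5 x:[21/2,29/2] y:[80/3,106/3] z:[36,49] -> miss, prune
  N6 x:[18,45/2] y:[91/3,34] z:[28,51] -> miss, prune
  N8 x:[41/2,26] y:[74/3,80/3] z:[16,31] -> hit [74/3,26] leaf, test {P0(miss), P7@t=77/3}

Visited [0, 1, 5, 6, 8]. Tests: 5 box, 1 leaf. Nearest: P7.

== RESULT ==
5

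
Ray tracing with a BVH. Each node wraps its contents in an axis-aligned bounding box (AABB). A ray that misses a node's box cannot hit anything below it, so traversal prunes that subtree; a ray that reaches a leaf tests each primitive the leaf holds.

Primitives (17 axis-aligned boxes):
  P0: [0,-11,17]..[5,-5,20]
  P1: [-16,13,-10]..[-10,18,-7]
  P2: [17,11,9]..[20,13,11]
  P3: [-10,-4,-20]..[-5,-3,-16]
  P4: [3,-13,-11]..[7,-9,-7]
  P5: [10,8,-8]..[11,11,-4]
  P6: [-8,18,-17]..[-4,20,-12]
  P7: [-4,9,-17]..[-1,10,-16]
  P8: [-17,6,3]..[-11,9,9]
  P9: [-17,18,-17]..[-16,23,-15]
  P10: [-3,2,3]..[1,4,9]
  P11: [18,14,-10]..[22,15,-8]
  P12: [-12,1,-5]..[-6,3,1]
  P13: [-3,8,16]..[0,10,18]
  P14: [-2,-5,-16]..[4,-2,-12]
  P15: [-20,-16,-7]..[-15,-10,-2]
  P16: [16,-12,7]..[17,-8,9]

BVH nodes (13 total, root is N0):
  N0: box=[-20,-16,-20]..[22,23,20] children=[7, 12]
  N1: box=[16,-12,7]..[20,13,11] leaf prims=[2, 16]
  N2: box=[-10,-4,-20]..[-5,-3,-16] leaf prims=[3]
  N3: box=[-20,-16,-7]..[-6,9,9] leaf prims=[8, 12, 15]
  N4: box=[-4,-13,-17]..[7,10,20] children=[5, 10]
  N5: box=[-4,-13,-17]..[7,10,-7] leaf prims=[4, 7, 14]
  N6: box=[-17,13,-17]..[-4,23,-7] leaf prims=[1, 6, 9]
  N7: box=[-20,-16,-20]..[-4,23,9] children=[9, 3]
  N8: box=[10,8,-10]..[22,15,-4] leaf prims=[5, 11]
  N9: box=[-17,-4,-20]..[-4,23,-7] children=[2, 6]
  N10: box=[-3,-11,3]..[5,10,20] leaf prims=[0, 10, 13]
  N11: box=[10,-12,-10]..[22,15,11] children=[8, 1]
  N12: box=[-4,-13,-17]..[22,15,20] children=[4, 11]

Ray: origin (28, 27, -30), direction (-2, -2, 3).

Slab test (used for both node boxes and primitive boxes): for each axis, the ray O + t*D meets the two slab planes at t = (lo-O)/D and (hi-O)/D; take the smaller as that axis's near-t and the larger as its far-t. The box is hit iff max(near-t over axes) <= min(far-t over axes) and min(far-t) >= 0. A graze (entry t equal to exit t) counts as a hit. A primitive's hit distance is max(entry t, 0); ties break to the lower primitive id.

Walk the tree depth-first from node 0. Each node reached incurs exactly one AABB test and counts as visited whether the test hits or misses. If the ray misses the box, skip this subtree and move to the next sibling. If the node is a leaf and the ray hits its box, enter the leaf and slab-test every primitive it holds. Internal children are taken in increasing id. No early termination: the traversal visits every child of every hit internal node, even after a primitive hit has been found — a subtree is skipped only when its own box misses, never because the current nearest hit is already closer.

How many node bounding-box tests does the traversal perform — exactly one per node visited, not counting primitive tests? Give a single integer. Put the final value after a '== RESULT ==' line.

Walk:
N0 x:[3,24] y:[2,43/2] z:[10/3,50/3] -> hit [10/3,50/3], descend [7, 12]
  N7 x:[16,24] y:[2,43/2] z:[10/3,13] -> miss, prune
  N12 x:[3,16] y:[6,20] z:[13/3,50/3] -> hit [6,16], descend [4, 11]
    N4 x:[21/2,16] y:[17/2,20] z:[13/3,50/3] -> hit [21/2,16], descend [5, 10]
      N5 x:[21/2,16] y:[17/2,20] z:[13/3,23/3] -> miss, prune
      N10 x:[23/2,31/2] y:[17/2,19] z:[11,50/3] -> hit [23/2,31/2] leaf, test {P0(miss), P10(miss), P13(miss)}
    N11 x:[3,9] y:[6,39/2] z:[20/3,41/3] -> hit [20/3,9], descend [1, 8]
      N1 x:[4,6] y:[7,39/2] z:[37/3,41/3] -> miss, prune
      N8 x:[3,9] y:[6,19/2] z:[20/3,26/3] -> hit [20/3,26/3] leaf, test {P5@t=17/2, P11(miss)}

Summary -> nodes [0, 7, 12, 4, 5, 10, 11, 1, 8]; box-tests=9; leaf-entries=2; first=P5

== RESULT ==
9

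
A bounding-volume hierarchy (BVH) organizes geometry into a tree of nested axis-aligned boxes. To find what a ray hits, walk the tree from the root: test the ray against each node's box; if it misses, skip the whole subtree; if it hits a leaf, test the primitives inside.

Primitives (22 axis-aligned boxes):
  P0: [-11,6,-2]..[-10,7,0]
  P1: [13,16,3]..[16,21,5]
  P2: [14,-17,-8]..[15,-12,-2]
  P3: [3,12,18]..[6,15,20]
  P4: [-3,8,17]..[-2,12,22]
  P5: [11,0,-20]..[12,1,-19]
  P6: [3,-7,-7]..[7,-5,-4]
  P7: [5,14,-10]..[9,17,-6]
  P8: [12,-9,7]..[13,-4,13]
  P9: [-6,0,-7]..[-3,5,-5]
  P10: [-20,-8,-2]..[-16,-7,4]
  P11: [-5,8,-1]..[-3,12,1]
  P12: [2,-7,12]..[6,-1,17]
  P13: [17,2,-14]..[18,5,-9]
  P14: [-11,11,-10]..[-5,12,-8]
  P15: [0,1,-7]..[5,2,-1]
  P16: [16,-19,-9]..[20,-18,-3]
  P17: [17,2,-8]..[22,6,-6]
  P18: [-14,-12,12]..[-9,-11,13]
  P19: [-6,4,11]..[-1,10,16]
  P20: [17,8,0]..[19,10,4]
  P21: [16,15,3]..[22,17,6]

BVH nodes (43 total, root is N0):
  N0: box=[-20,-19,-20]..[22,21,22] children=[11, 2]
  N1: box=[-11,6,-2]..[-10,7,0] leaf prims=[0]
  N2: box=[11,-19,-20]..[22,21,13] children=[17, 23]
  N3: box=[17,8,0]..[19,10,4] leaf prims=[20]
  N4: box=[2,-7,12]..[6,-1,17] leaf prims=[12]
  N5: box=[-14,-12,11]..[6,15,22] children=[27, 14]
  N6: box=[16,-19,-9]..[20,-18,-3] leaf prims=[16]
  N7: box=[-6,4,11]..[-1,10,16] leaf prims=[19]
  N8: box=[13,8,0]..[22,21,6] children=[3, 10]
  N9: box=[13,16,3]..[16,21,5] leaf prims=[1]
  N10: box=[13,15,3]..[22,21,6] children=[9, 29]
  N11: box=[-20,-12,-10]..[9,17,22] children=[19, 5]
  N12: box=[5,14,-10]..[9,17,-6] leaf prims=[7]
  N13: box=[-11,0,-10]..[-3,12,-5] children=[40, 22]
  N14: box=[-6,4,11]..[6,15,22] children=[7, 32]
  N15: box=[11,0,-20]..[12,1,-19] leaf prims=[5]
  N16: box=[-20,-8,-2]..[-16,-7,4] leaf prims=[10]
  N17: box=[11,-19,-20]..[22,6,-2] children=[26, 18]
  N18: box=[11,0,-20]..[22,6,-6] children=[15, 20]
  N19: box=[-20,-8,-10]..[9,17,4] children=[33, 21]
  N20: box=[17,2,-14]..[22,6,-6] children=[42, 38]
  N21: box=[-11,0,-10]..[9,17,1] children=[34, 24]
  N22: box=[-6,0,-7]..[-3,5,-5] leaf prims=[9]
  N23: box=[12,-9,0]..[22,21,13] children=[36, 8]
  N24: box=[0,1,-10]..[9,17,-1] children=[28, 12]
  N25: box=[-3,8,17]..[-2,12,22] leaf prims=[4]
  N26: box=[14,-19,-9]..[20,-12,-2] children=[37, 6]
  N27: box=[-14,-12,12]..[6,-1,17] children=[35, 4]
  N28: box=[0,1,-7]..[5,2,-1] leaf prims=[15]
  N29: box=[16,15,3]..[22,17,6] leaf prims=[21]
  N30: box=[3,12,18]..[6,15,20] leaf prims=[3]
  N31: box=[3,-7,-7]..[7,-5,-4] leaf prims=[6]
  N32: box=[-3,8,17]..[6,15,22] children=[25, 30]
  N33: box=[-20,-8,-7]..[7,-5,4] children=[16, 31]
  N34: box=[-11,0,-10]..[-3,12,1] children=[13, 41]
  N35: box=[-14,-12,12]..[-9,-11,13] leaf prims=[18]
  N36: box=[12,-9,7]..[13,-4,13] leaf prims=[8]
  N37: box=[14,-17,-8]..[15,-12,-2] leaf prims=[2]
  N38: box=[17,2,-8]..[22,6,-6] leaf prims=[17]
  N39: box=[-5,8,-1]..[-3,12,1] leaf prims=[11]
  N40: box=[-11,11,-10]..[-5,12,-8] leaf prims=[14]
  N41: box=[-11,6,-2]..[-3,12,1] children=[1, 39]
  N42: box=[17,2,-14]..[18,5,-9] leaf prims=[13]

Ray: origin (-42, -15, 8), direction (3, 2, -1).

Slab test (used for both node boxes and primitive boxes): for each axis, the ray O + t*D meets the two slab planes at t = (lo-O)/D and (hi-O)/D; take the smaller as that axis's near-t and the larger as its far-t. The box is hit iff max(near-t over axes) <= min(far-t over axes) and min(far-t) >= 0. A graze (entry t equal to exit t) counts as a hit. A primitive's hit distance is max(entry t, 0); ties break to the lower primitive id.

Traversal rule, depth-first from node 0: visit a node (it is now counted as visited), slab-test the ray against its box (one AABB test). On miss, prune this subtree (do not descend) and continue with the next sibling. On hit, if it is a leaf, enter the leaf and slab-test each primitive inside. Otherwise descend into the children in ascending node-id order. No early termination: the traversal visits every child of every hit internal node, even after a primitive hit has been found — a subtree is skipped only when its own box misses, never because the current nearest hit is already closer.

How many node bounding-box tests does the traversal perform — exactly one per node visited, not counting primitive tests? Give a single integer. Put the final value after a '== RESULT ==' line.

Walk:
N0 x:[22/3,64/3] y:[-2,18] z:[-14,28] -> hit [22/3,18], descend [2, 11]
  N2 x:[53/3,64/3] y:[-2,18] z:[-5,28] -> hit [53/3,18], descend [17, 23]
    N17 x:[53/3,64/3] y:[-2,21/2] z:[10,28] -> miss, prune
    N23 x:[18,64/3] y:[3,18] z:[-5,8] -> miss, prune
  N11 x:[22/3,17] y:[3/2,16] z:[-14,18] -> hit [22/3,16], descend [5, 19]
    N5 x:[28/3,16] y:[3/2,15] z:[-14,-3] -> miss, prune
    N19 x:[22/3,17] y:[7/2,16] z:[4,18] -> hit [22/3,16], descend [21, 33]
      N21 x:[31/3,17] y:[15/2,16] z:[7,18] -> hit [31/3,16], descend [24, 34]
        N24 x:[14,17] y:[8,16] z:[9,18] -> hit [14,16], descend [12, 28]
          N12 x:[47/3,17] y:[29/2,16] z:[14,18] -> hit [47/3,16] leaf, test {P7@t=47/3}
          N28 x:[14,47/3] y:[8,17/2] z:[9,15] -> miss, prune
        N34 x:[31/3,13] y:[15/2,27/2] z:[7,18] -> hit [31/3,13], descend [13, 41]
          N13 x:[31/3,13] y:[15/2,27/2] z:[13,18] -> hit [13,13], descend [22, 40]
            N22 x:[12,13] y:[15/2,10] z:[13,15] -> miss, prune
            N40 x:[31/3,37/3] y:[13,27/2] z:[16,18] -> miss, prune
          N41 x:[31/3,13] y:[21/2,27/2] z:[7,10] -> miss, prune
      N33 x:[22/3,49/3] y:[7/2,5] z:[4,15] -> miss, prune

17 AABB tests over nodes [0, 2, 17, 23, 11, 5, 19, 21, 24, 12, 28, 34, 13, 22, 40, 41, 33]; 1 leaf entered; closest P7.

== RESULT ==
17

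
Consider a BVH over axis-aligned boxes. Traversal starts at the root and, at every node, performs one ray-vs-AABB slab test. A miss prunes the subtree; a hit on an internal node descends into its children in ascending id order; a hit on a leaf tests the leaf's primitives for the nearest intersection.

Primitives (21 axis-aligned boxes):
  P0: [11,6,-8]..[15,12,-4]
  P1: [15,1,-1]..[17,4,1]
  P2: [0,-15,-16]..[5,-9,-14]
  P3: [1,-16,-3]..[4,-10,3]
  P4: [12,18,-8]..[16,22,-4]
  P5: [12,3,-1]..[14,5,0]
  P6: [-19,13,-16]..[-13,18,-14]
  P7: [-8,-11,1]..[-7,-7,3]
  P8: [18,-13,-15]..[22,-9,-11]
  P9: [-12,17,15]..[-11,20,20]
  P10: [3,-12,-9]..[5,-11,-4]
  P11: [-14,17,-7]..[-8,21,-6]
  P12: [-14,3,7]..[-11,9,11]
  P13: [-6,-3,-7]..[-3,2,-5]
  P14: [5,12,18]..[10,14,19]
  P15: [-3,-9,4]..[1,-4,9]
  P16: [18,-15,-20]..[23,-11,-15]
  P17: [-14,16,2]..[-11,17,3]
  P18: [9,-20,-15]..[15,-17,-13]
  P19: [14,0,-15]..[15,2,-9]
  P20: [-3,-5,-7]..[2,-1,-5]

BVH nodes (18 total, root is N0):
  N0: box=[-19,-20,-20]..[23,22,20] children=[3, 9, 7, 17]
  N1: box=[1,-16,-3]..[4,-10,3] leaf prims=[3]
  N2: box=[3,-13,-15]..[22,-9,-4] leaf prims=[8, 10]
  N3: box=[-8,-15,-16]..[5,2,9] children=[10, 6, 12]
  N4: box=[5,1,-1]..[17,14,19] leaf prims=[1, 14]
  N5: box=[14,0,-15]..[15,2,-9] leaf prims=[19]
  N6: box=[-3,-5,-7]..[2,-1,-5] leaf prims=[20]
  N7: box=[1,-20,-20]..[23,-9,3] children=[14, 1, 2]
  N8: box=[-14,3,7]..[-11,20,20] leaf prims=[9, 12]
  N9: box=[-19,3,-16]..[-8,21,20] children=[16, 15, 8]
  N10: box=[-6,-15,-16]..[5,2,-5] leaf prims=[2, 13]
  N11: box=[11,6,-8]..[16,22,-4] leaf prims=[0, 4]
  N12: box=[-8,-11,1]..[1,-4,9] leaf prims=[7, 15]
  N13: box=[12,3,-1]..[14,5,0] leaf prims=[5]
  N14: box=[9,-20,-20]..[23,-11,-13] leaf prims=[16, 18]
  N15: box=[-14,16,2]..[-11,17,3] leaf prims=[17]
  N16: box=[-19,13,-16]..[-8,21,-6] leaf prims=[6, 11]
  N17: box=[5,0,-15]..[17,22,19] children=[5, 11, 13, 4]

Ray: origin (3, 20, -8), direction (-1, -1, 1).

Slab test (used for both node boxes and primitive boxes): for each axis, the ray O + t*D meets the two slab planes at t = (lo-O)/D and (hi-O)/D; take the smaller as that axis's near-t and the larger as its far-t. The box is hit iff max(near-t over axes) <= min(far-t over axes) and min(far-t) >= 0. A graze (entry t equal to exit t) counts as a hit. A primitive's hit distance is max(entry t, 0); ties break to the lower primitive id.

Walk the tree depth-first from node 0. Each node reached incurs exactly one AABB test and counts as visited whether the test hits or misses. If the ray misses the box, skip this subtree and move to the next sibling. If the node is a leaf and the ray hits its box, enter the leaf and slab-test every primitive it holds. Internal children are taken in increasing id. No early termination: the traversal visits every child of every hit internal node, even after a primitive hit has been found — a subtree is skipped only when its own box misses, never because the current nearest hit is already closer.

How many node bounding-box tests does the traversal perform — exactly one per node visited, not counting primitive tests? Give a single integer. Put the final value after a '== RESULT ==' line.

Walk:
N0 x:[-20,22] y:[-2,40] z:[-12,28] -> hit [-2,22], descend [3, 7, 9, 17]
  N3 x:[-2,11] y:[18,35] z:[-8,17] -> miss, prune
  N7 x:[-20,2] y:[29,40] z:[-12,11] -> miss, prune
  N9 x:[11,22] y:[-1,17] z:[-8,28] -> hit [11,17], descend [8, 15, 16]
    N8 x:[14,17] y:[0,17] z:[15,28] -> hit [15,17] leaf, test {P9(miss), P12@t=15}
    N15 x:[14,17] y:[3,4] z:[10,11] -> miss, prune
    N16 x:[11,22] y:[-1,7] z:[-8,2] -> miss, prune
  N17 x:[-14,-2] y:[-2,20] z:[-7,27] -> miss, prune

order=[0, 3, 7, 9, 8, 15, 16, 17]  |boxes|=8  |leaves|=1  hit=P12

== RESULT ==
8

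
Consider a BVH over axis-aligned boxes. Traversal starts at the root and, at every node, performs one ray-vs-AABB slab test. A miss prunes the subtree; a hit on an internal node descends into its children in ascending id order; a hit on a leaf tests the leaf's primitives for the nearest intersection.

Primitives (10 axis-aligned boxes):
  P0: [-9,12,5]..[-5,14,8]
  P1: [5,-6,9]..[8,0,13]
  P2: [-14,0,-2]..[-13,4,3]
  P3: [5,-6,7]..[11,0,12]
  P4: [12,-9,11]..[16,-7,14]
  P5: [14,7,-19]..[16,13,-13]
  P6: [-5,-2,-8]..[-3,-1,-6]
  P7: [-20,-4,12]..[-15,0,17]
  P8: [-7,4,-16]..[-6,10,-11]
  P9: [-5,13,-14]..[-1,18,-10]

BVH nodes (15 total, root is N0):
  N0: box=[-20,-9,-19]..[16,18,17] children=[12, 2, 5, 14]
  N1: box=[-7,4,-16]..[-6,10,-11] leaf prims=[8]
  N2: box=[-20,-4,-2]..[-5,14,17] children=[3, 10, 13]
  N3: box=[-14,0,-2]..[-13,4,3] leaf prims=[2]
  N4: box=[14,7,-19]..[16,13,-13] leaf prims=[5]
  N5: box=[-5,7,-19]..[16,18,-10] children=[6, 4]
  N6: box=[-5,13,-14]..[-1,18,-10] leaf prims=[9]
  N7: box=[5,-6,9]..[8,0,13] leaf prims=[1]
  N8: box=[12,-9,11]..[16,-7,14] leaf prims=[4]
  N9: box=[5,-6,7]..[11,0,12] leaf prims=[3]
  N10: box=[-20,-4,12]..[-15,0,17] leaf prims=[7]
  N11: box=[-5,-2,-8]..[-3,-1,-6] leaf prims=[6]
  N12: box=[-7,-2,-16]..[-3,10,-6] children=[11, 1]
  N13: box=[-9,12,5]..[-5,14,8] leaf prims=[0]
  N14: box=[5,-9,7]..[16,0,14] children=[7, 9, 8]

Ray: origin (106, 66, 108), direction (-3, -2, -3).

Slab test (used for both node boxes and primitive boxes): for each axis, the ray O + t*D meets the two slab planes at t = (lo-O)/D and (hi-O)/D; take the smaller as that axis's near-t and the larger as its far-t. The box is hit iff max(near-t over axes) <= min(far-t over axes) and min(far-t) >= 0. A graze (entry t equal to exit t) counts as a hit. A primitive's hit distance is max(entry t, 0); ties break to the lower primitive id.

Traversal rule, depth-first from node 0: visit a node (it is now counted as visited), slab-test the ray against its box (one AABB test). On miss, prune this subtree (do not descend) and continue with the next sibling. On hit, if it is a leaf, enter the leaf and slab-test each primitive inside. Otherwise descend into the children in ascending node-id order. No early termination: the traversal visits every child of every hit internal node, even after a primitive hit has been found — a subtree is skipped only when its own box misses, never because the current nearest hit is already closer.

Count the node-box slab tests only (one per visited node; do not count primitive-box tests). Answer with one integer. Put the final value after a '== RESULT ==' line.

Walk:
N0 x:[30,42] y:[24,75/2] z:[91/3,127/3] -> hit [91/3,75/2], descend [2, 5, 12, 14]
  N2 x:[37,42] y:[26,35] z:[91/3,110/3] -> miss, prune
  N5 x:[30,37] y:[24,59/2] z:[118/3,127/3] -> miss, prune
  N12 x:[109/3,113/3] y:[28,34] z:[38,124/3] -> miss, prune
  N14 x:[30,101/3] y:[33,75/2] z:[94/3,101/3] -> hit [33,101/3], descend [7, 8, 9]
    N7 x:[98/3,101/3] y:[33,36] z:[95/3,33] -> hit [33,33] leaf, test {P1@t=33}
    N8 x:[30,94/3] y:[73/2,75/2] z:[94/3,97/3] -> miss, prune
    N9 x:[95/3,101/3] y:[33,36] z:[32,101/3] -> hit [33,101/3] leaf, test {P3@t=33}

Summary -> nodes [0, 2, 5, 12, 14, 7, 8, 9]; box-tests=8; leaf-entries=2; first=P1

== RESULT ==
8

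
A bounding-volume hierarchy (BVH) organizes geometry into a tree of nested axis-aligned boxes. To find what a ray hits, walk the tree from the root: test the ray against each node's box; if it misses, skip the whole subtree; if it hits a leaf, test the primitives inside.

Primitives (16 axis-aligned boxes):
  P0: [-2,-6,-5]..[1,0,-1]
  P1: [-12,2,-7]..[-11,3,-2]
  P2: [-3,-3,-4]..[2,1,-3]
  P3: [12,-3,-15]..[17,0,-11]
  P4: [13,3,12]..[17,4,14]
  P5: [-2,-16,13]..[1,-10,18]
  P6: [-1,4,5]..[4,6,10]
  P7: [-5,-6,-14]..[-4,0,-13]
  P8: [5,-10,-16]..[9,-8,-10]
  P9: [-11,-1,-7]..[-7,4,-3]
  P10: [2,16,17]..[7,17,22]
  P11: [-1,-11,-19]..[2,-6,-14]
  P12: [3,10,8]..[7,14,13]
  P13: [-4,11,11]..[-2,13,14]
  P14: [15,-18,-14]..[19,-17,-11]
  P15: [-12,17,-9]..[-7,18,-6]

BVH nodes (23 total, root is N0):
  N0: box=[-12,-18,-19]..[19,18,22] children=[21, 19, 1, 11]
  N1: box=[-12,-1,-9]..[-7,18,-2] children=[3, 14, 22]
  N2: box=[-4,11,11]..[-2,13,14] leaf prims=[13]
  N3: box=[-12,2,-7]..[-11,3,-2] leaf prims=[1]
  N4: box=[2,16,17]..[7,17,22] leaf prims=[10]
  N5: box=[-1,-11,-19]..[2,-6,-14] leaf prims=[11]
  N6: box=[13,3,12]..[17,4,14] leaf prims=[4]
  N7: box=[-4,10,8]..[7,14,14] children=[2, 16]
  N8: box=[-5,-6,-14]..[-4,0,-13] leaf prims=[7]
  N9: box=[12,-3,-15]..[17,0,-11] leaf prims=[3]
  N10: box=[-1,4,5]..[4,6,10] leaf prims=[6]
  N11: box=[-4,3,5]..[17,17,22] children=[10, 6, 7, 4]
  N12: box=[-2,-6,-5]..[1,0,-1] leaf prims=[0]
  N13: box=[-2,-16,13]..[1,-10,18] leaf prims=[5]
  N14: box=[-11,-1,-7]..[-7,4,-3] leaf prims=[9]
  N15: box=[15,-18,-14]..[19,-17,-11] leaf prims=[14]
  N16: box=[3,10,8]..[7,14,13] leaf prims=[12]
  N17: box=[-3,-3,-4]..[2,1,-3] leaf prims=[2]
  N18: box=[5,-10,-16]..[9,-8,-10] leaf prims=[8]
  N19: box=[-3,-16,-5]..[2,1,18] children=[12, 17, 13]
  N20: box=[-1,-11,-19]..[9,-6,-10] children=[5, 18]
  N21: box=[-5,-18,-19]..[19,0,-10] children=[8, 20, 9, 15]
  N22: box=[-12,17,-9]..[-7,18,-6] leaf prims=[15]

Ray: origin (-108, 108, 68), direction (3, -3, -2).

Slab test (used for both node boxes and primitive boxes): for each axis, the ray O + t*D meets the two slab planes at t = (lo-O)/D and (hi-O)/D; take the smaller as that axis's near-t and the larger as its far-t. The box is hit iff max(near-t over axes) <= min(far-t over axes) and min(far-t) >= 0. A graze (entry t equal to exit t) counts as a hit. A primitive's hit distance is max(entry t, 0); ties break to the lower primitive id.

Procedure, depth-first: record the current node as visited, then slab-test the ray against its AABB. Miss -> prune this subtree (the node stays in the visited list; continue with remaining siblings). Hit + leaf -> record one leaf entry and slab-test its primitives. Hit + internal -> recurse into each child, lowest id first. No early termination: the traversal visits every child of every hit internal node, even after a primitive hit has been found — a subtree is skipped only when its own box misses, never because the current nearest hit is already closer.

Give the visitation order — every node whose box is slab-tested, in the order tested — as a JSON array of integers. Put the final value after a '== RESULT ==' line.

Trace the traversal:
N0 x:[32,127/3] y:[30,42] z:[23,87/2] -> hit [32,42], descend [1, 11, 19, 21]
  N1 x:[32,101/3] y:[30,109/3] z:[35,77/2] -> miss, prune
  N11 x:[104/3,125/3] y:[91/3,35] z:[23,63/2] -> miss, prune
  N19 x:[35,110/3] y:[107/3,124/3] z:[25,73/2] -> hit [107/3,73/2], descend [12, 13, 17]
    N12 x:[106/3,109/3] y:[36,38] z:[69/2,73/2] -> hit [36,109/3] leaf, test {P0@t=36}
    N13 x:[106/3,109/3] y:[118/3,124/3] z:[25,55/2] -> miss, prune
    N17 x:[35,110/3] y:[107/3,37] z:[71/2,36] -> hit [107/3,36] leaf, test {P2@t=107/3}
  N21 x:[103/3,127/3] y:[36,42] z:[39,87/2] -> hit [39,42], descend [8, 9, 15, 20]
    N8 x:[103/3,104/3] y:[36,38] z:[81/2,41] -> miss, prune
    N9 x:[40,125/3] y:[36,37] z:[79/2,83/2] -> miss, prune
    N15 x:[41,127/3] y:[125/3,42] z:[79/2,41] -> miss, prune
    N20 x:[107/3,39] y:[38,119/3] z:[39,87/2] -> hit [39,39], descend [5, 18]
      N5 x:[107/3,110/3] y:[38,119/3] z:[41,87/2] -> miss, prune
      N18 x:[113/3,39] y:[116/3,118/3] z:[39,42] -> hit [39,39] leaf, test {P8@t=39}

14 AABB tests over nodes [0, 1, 11, 19, 12, 13, 17, 21, 8, 9, 15, 20, 5, 18]; 3 leaves entered; closest P2.

== RESULT ==
[0, 1, 11, 19, 12, 13, 17, 21, 8, 9, 15, 20, 5, 18]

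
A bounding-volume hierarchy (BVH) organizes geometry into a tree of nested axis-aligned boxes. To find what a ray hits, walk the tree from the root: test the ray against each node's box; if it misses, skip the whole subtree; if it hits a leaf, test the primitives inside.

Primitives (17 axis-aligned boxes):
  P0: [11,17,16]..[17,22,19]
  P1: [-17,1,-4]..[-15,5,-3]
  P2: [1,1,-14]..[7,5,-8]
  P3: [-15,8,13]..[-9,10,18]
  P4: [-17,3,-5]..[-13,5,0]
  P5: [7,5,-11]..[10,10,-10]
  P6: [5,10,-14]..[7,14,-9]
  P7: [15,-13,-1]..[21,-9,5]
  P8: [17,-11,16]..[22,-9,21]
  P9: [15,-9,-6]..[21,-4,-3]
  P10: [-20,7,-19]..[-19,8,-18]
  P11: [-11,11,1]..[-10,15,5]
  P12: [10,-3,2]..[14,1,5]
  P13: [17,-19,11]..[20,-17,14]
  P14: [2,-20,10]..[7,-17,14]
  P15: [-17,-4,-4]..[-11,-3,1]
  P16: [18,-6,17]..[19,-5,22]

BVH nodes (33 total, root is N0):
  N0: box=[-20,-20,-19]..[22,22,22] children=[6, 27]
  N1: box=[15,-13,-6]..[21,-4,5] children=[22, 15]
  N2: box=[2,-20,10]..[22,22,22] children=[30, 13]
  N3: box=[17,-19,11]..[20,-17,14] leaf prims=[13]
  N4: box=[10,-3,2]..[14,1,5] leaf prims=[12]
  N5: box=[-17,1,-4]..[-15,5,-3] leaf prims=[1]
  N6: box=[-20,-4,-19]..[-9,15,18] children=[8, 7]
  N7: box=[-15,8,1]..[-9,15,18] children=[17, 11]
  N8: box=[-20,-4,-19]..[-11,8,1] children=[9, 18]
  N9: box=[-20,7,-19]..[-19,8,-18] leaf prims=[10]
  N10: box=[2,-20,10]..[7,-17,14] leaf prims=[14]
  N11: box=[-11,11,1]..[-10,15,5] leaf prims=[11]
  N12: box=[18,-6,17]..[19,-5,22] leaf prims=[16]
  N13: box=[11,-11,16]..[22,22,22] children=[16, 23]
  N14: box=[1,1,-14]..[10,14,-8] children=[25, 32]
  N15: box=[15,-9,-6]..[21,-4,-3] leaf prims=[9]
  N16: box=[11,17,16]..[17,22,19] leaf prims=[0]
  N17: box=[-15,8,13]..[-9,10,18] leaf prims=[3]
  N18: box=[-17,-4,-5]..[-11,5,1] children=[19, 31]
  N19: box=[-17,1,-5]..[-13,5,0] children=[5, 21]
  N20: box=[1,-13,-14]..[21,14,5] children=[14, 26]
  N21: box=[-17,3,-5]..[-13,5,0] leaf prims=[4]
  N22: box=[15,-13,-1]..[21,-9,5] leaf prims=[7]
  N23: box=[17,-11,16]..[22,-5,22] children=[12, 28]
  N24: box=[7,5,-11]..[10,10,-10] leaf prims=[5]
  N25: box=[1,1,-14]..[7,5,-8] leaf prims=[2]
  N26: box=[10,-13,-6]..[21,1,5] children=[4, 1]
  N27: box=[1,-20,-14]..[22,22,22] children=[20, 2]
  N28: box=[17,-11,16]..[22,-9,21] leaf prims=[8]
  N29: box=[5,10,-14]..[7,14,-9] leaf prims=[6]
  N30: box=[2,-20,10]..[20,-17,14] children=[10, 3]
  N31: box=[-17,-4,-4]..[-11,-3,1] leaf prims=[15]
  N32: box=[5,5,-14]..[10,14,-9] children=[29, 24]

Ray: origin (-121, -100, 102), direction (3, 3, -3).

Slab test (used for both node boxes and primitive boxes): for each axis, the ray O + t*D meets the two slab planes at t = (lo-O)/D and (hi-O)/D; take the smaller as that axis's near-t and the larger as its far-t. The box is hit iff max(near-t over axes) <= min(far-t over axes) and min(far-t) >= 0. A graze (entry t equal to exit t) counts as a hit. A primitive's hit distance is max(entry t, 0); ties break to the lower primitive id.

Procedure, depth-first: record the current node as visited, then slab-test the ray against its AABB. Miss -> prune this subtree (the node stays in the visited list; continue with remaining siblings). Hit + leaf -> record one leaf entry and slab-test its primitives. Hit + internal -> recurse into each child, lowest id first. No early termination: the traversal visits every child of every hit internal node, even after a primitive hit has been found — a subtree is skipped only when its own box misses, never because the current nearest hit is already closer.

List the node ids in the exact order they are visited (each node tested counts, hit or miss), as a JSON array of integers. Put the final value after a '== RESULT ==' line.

Walk:
N0 x:[101/3,143/3] y:[80/3,122/3] z:[80/3,121/3] -> hit [101/3,121/3], descend [6, 27]
  N6 x:[101/3,112/3] y:[32,115/3] z:[28,121/3] -> hit [101/3,112/3], descend [7, 8]
    N7 x:[106/3,112/3] y:[36,115/3] z:[28,101/3] -> miss, prune
    N8 x:[101/3,110/3] y:[32,36] z:[101/3,121/3] -> hit [101/3,36], descend [9, 18]
      N9 x:[101/3,34] y:[107/3,36] z:[40,121/3] -> miss, prune
      N18 x:[104/3,110/3] y:[32,35] z:[101/3,107/3] -> hit [104/3,35], descend [19, 31]
        N19 x:[104/3,36] y:[101/3,35] z:[34,107/3] -> hit [104/3,35], descend [5, 21]
          N5 x:[104/3,106/3] y:[101/3,35] z:[35,106/3] -> hit [35,35] leaf, test {P1@t=35}
          N21 x:[104/3,36] y:[103/3,35] z:[34,107/3] -> hit [104/3,35] leaf, test {P4@t=104/3}
        N31 x:[104/3,110/3] y:[32,97/3] z:[101/3,106/3] -> miss, prune
  N27 x:[122/3,143/3] y:[80/3,122/3] z:[80/3,116/3] -> miss, prune

Visited [0, 6, 7, 8, 9, 18, 19, 5, 21, 31, 27]. Tests: 11 box, 2 leaf. Nearest: P4.

== RESULT ==
[0, 6, 7, 8, 9, 18, 19, 5, 21, 31, 27]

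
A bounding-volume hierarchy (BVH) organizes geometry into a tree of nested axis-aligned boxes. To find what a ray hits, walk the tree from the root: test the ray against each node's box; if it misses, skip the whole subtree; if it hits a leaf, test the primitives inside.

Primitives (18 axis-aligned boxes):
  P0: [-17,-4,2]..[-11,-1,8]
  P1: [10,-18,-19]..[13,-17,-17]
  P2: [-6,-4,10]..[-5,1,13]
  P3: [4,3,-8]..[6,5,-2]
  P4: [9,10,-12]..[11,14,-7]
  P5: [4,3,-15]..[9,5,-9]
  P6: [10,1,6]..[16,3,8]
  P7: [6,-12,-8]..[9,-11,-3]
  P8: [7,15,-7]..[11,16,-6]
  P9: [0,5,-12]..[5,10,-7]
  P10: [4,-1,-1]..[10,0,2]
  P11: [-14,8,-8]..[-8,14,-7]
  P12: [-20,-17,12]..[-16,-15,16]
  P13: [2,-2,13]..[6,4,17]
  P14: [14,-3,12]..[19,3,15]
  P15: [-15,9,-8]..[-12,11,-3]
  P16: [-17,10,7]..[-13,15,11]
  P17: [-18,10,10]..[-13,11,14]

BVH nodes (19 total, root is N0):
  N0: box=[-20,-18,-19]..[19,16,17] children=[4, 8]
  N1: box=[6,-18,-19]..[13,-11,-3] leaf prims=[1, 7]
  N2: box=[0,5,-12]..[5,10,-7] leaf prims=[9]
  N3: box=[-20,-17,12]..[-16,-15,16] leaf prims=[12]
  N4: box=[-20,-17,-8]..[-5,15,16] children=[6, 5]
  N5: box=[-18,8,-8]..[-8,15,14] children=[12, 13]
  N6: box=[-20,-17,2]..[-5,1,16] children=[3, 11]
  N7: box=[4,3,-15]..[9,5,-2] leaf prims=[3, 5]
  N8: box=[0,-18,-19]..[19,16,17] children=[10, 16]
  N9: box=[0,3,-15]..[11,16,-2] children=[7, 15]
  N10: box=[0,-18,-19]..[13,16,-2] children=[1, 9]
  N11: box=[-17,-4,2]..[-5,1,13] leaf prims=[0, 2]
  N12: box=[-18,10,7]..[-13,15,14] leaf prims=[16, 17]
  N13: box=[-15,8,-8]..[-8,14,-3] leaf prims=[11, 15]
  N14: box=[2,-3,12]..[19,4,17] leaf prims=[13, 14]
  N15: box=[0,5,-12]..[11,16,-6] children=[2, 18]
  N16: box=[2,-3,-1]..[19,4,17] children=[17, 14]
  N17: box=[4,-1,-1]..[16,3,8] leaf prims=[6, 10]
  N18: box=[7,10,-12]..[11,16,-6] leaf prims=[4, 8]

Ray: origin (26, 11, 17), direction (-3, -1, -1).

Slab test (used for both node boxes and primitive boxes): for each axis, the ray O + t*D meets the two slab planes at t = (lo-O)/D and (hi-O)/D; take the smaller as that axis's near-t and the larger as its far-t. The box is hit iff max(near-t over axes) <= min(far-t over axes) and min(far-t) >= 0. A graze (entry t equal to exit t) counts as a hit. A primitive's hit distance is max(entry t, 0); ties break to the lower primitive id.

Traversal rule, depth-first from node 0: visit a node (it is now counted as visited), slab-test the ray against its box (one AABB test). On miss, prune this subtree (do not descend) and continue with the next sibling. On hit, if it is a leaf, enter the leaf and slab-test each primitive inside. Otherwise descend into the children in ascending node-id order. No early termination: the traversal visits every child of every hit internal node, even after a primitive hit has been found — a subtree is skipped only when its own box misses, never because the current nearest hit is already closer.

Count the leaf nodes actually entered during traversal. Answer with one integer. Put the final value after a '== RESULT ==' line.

Trace the traversal:
N0 x:[7/3,46/3] y:[-5,29] z:[0,36] -> hit [7/3,46/3], descend [4, 8]
  N4 x:[31/3,46/3] y:[-4,28] z:[1,25] -> hit [31/3,46/3], descend [5, 6]
    N5 x:[34/3,44/3] y:[-4,3] z:[3,25] -> miss, prune
    N6 x:[31/3,46/3] y:[10,28] z:[1,15] -> hit [31/3,15], descend [3, 11]
      N3 x:[14,46/3] y:[26,28] z:[1,5] -> miss, prune
      N11 x:[31/3,43/3] y:[10,15] z:[4,15] -> hit [31/3,43/3] leaf, test {P0@t=37/3, P2(miss)}
  N8 x:[7/3,26/3] y:[-5,29] z:[0,36] -> hit [7/3,26/3], descend [10, 16]
    N10 x:[13/3,26/3] y:[-5,29] z:[19,36] -> miss, prune
    N16 x:[7/3,8] y:[7,14] z:[0,18] -> hit [7,8], descend [14, 17]
      N14 x:[7/3,8] y:[7,14] z:[0,5] -> miss, prune
      N17 x:[10/3,22/3] y:[8,12] z:[9,18] -> miss, prune

11 AABB tests over nodes [0, 4, 5, 6, 3, 11, 8, 10, 16, 14, 17]; 1 leaf entered; closest P0.

== RESULT ==
1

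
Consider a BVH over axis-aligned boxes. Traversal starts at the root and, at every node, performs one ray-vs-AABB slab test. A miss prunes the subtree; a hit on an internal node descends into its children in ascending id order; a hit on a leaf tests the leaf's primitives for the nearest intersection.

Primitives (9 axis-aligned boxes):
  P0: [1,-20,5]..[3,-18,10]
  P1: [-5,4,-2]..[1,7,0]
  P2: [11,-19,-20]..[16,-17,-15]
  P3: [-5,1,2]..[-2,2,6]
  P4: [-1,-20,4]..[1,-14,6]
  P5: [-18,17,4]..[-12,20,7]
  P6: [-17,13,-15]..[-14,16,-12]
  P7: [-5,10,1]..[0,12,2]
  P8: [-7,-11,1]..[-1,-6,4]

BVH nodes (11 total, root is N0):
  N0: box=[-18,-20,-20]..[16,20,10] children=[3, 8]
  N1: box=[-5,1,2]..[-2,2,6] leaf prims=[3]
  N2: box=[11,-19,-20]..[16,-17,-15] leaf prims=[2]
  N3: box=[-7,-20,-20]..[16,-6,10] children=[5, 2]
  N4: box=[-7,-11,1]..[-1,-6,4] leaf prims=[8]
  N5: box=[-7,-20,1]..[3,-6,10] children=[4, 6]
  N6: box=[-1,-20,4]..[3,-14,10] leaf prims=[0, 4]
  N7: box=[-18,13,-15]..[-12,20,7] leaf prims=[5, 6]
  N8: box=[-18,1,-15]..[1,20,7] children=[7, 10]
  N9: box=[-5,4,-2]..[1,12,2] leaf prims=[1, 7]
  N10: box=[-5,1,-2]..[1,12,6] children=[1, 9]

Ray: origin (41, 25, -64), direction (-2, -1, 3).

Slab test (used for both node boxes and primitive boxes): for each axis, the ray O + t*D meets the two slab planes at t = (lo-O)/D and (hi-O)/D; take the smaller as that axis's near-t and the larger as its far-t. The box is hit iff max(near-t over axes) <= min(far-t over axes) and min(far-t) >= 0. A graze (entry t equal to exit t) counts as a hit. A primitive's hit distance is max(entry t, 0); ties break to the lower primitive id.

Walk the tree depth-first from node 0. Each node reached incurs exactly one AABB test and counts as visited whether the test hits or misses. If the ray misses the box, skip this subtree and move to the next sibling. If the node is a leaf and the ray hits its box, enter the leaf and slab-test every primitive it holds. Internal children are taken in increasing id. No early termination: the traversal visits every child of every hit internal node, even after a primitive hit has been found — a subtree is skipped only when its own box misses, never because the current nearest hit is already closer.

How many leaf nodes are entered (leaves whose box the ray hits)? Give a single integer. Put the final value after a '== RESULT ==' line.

Walk:
N0 x:[25/2,59/2] y:[5,45] z:[44/3,74/3] -> hit [44/3,74/3], descend [3, 8]
  N3 x:[25/2,24] y:[31,45] z:[44/3,74/3] -> miss, prune
  N8 x:[20,59/2] y:[5,24] z:[49/3,71/3] -> hit [20,71/3], descend [7, 10]
    N7 x:[53/2,59/2] y:[5,12] z:[49/3,71/3] -> miss, prune
    N10 x:[20,23] y:[13,24] z:[62/3,70/3] -> hit [62/3,23], descend [1, 9]
      N1 x:[43/2,23] y:[23,24] z:[22,70/3] -> hit [23,23] leaf, test {P3@t=23}
      N9 x:[20,23] y:[13,21] z:[62/3,22] -> hit [62/3,21] leaf, test {P1@t=62/3, P7(miss)}

Summary -> nodes [0, 3, 8, 7, 10, 1, 9]; box-tests=7; leaf-entries=2; first=P1

== RESULT ==
2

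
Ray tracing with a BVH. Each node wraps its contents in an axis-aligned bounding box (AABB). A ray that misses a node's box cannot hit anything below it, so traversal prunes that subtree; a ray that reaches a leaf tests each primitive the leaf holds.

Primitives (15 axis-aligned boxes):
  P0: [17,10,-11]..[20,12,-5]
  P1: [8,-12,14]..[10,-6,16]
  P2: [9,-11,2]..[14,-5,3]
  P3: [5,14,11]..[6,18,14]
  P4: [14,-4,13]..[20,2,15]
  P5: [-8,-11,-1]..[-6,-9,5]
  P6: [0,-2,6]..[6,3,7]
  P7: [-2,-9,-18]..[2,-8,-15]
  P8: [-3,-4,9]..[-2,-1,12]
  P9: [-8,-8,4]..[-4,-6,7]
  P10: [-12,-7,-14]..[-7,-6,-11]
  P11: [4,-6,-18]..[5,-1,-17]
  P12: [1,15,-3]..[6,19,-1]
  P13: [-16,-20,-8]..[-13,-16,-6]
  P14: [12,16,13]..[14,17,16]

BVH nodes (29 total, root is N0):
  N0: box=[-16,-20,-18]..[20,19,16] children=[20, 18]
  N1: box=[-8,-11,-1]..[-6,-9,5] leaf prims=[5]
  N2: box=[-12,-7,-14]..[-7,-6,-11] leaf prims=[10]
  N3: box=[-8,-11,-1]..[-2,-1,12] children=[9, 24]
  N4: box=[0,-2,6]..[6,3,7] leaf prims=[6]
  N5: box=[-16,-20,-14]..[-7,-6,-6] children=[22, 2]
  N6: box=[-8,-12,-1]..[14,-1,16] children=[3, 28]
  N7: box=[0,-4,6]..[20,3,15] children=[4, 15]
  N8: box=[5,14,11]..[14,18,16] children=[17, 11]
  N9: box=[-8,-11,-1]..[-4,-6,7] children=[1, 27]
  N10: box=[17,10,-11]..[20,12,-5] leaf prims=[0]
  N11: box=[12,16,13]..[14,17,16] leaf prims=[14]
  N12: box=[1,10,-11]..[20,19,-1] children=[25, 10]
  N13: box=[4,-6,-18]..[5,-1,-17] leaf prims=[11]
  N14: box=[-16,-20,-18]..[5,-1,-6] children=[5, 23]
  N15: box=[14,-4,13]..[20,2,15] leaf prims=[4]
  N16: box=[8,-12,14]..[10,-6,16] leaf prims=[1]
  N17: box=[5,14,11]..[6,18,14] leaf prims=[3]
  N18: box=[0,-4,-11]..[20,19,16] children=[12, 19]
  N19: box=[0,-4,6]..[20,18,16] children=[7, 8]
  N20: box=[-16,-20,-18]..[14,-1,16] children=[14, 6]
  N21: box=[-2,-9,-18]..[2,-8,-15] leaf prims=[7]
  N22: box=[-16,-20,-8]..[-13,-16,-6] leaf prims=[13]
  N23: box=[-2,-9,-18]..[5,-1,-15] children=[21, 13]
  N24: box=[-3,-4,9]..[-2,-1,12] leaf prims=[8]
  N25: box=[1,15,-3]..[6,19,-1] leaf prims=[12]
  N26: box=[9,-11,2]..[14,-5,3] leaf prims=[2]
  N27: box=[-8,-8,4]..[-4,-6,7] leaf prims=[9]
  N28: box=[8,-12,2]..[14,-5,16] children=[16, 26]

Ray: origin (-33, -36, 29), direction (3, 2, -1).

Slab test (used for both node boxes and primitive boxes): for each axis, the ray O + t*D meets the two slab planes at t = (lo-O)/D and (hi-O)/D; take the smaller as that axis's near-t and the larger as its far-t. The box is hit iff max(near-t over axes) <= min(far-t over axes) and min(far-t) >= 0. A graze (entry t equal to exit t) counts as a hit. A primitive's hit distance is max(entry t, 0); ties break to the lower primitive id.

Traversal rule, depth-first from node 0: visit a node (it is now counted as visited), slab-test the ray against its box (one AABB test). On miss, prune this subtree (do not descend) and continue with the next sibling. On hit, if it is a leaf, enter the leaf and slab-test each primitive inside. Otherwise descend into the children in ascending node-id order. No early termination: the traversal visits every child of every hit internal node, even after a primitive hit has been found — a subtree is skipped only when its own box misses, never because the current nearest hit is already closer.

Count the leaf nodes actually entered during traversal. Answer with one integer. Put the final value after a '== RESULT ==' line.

Walk:
N0 x:[17/3,53/3] y:[8,55/2] z:[13,47] -> hit [13,53/3], descend [18, 20]
  N18 x:[11,53/3] y:[16,55/2] z:[13,40] -> hit [16,53/3], descend [12, 19]
    N12 x:[34/3,53/3] y:[23,55/2] z:[30,40] -> miss, prune
    N19 x:[11,53/3] y:[16,27] z:[13,23] -> hit [16,53/3], descend [7, 8]
      N7 x:[11,53/3] y:[16,39/2] z:[14,23] -> hit [16,53/3], descend [4, 15]
        N4 x:[11,13] y:[17,39/2] z:[22,23] -> miss, prune
        N15 x:[47/3,53/3] y:[16,19] z:[14,16] -> hit [16,16] leaf, test {P4@t=16}
      N8 x:[38/3,47/3] y:[25,27] z:[13,18] -> miss, prune
  N20 x:[17/3,47/3] y:[8,35/2] z:[13,47] -> hit [13,47/3], descend [6, 14]
    N6 x:[25/3,47/3] y:[12,35/2] z:[13,30] -> hit [13,47/3], descend [3, 28]
      N3 x:[25/3,31/3] y:[25/2,35/2] z:[17,30] -> miss, prune
      N28 x:[41/3,47/3] y:[12,31/2] z:[13,27] -> hit [41/3,31/2], descend [16, 26]
        N16 x:[41/3,43/3] y:[12,15] z:[13,15] -> hit [41/3,43/3] leaf, test {P1@t=41/3}
        N26 x:[14,47/3] y:[25/2,31/2] z:[26,27] -> miss, prune
    N14 x:[17/3,38/3] y:[8,35/2] z:[35,47] -> miss, prune

Summary -> nodes [0, 18, 12, 19, 7, 4, 15, 8, 20, 6, 3, 28, 16, 26, 14]; box-tests=15; leaf-entries=2; first=P1

== RESULT ==
2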